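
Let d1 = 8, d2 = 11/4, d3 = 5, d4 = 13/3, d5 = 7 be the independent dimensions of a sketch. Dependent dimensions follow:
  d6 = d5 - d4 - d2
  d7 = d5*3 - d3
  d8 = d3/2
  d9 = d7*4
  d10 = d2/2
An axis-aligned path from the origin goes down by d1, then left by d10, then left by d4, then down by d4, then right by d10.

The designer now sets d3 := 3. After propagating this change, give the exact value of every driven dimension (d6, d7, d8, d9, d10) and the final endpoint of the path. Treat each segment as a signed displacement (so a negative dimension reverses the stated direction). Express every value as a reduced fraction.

d6 = -1/12
d7 = 18
d8 = 3/2
d9 = 72
d10 = 11/8
endpoint = (-13/3, -37/3)

Apply edit: d3 := 3
  d6 = d5 - d4 - d2 = -1/12
  d7 = d5*3 - d3 = 18
  d8 = d3/2 = 3/2
  d9 = d7*4 = 72
  d10 = d2/2 = 11/8
Walk from origin (0, 0):
  seg 1: down by d1 = 8 → (0, -8)
  seg 2: left by d10 = 11/8 → (-11/8, -8)
  seg 3: left by d4 = 13/3 → (-137/24, -8)
  seg 4: down by d4 = 13/3 → (-137/24, -37/3)
  seg 5: right by d10 = 11/8 → (-13/3, -37/3)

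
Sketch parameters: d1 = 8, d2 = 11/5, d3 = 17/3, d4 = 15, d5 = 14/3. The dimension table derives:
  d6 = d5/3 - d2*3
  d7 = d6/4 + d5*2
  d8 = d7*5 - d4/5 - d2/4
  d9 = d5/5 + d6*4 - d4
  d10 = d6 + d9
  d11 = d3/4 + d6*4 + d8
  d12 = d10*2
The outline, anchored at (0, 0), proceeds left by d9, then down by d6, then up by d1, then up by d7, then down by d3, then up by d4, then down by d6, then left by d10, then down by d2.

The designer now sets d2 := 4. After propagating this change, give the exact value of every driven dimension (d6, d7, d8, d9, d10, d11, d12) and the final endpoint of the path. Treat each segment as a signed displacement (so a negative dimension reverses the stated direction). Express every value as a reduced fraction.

Apply edit: d2 := 4
  d6 = d5/3 - d2*3 = -94/9
  d7 = d6/4 + d5*2 = 121/18
  d8 = d7*5 - d4/5 - d2/4 = 533/18
  d9 = d5/5 + d6*4 - d4 = -2513/45
  d10 = d6 + d9 = -2983/45
  d11 = d3/4 + d6*4 + d8 = -43/4
  d12 = d10*2 = -5966/45
Walk from origin (0, 0):
  seg 1: left by d9 = -2513/45 → (2513/45, 0)
  seg 2: down by d6 = -94/9 → (2513/45, 94/9)
  seg 3: up by d1 = 8 → (2513/45, 166/9)
  seg 4: up by d7 = 121/18 → (2513/45, 151/6)
  seg 5: down by d3 = 17/3 → (2513/45, 39/2)
  seg 6: up by d4 = 15 → (2513/45, 69/2)
  seg 7: down by d6 = -94/9 → (2513/45, 809/18)
  seg 8: left by d10 = -2983/45 → (1832/15, 809/18)
  seg 9: down by d2 = 4 → (1832/15, 737/18)

d6 = -94/9
d7 = 121/18
d8 = 533/18
d9 = -2513/45
d10 = -2983/45
d11 = -43/4
d12 = -5966/45
endpoint = (1832/15, 737/18)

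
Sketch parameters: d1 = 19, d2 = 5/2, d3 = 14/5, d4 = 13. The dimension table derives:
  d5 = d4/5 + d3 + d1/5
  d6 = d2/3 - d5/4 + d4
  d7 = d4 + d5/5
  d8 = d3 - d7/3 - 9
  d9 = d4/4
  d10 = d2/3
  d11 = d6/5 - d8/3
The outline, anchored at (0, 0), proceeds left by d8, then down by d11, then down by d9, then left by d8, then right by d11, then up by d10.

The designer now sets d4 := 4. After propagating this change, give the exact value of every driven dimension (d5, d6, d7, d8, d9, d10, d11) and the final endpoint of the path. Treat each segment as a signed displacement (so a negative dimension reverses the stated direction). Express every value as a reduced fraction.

d5 = 37/5
d6 = 179/60
d7 = 137/25
d8 = -602/75
d9 = 1
d10 = 5/6
d11 = 589/180
endpoint = (17393/900, -619/180)

Apply edit: d4 := 4
  d5 = d4/5 + d3 + d1/5 = 37/5
  d6 = d2/3 - d5/4 + d4 = 179/60
  d7 = d4 + d5/5 = 137/25
  d8 = d3 - d7/3 - 9 = -602/75
  d9 = d4/4 = 1
  d10 = d2/3 = 5/6
  d11 = d6/5 - d8/3 = 589/180
Walk from origin (0, 0):
  seg 1: left by d8 = -602/75 → (602/75, 0)
  seg 2: down by d11 = 589/180 → (602/75, -589/180)
  seg 3: down by d9 = 1 → (602/75, -769/180)
  seg 4: left by d8 = -602/75 → (1204/75, -769/180)
  seg 5: right by d11 = 589/180 → (17393/900, -769/180)
  seg 6: up by d10 = 5/6 → (17393/900, -619/180)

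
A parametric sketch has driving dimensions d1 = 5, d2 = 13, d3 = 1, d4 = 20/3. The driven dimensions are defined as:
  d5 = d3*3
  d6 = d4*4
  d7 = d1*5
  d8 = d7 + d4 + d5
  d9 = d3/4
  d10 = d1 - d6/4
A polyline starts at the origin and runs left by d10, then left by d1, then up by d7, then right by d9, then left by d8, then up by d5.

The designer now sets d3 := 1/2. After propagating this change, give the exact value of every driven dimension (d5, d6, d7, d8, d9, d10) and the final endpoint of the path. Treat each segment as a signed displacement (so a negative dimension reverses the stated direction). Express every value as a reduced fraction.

d5 = 3/2
d6 = 80/3
d7 = 25
d8 = 199/6
d9 = 1/8
d10 = -5/3
endpoint = (-291/8, 53/2)

Apply edit: d3 := 1/2
  d5 = d3*3 = 3/2
  d6 = d4*4 = 80/3
  d7 = d1*5 = 25
  d8 = d7 + d4 + d5 = 199/6
  d9 = d3/4 = 1/8
  d10 = d1 - d6/4 = -5/3
Walk from origin (0, 0):
  seg 1: left by d10 = -5/3 → (5/3, 0)
  seg 2: left by d1 = 5 → (-10/3, 0)
  seg 3: up by d7 = 25 → (-10/3, 25)
  seg 4: right by d9 = 1/8 → (-77/24, 25)
  seg 5: left by d8 = 199/6 → (-291/8, 25)
  seg 6: up by d5 = 3/2 → (-291/8, 53/2)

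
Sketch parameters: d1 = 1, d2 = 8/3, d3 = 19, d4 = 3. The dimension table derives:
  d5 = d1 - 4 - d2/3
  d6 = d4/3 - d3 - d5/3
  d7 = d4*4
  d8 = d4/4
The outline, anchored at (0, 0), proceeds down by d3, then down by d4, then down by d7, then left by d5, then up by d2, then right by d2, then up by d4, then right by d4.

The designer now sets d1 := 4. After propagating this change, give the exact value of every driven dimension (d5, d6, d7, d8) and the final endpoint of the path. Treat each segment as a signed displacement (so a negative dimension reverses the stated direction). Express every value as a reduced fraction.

Apply edit: d1 := 4
  d5 = d1 - 4 - d2/3 = -8/9
  d6 = d4/3 - d3 - d5/3 = -478/27
  d7 = d4*4 = 12
  d8 = d4/4 = 3/4
Walk from origin (0, 0):
  seg 1: down by d3 = 19 → (0, -19)
  seg 2: down by d4 = 3 → (0, -22)
  seg 3: down by d7 = 12 → (0, -34)
  seg 4: left by d5 = -8/9 → (8/9, -34)
  seg 5: up by d2 = 8/3 → (8/9, -94/3)
  seg 6: right by d2 = 8/3 → (32/9, -94/3)
  seg 7: up by d4 = 3 → (32/9, -85/3)
  seg 8: right by d4 = 3 → (59/9, -85/3)

d5 = -8/9
d6 = -478/27
d7 = 12
d8 = 3/4
endpoint = (59/9, -85/3)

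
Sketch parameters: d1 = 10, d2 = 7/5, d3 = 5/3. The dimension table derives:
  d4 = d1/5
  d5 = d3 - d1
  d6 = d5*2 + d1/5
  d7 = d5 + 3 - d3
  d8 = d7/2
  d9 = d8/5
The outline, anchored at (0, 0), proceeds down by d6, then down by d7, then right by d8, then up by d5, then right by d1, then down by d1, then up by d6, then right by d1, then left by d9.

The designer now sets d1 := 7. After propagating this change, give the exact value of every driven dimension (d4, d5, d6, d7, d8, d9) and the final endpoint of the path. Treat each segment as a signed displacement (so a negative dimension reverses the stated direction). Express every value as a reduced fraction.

Apply edit: d1 := 7
  d4 = d1/5 = 7/5
  d5 = d3 - d1 = -16/3
  d6 = d5*2 + d1/5 = -139/15
  d7 = d5 + 3 - d3 = -4
  d8 = d7/2 = -2
  d9 = d8/5 = -2/5
Walk from origin (0, 0):
  seg 1: down by d6 = -139/15 → (0, 139/15)
  seg 2: down by d7 = -4 → (0, 199/15)
  seg 3: right by d8 = -2 → (-2, 199/15)
  seg 4: up by d5 = -16/3 → (-2, 119/15)
  seg 5: right by d1 = 7 → (5, 119/15)
  seg 6: down by d1 = 7 → (5, 14/15)
  seg 7: up by d6 = -139/15 → (5, -25/3)
  seg 8: right by d1 = 7 → (12, -25/3)
  seg 9: left by d9 = -2/5 → (62/5, -25/3)

d4 = 7/5
d5 = -16/3
d6 = -139/15
d7 = -4
d8 = -2
d9 = -2/5
endpoint = (62/5, -25/3)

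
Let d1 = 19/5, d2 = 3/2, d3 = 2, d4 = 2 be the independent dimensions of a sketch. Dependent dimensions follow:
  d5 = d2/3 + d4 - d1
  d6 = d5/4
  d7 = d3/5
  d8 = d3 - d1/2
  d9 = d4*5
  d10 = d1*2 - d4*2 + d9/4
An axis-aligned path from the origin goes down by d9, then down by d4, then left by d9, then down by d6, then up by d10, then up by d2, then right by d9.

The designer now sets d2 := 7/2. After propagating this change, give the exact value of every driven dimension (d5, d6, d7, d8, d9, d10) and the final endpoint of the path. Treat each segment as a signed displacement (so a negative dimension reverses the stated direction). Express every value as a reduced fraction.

d5 = -19/30
d6 = -19/120
d7 = 2/5
d8 = 1/10
d9 = 10
d10 = 61/10
endpoint = (0, -269/120)

Apply edit: d2 := 7/2
  d5 = d2/3 + d4 - d1 = -19/30
  d6 = d5/4 = -19/120
  d7 = d3/5 = 2/5
  d8 = d3 - d1/2 = 1/10
  d9 = d4*5 = 10
  d10 = d1*2 - d4*2 + d9/4 = 61/10
Walk from origin (0, 0):
  seg 1: down by d9 = 10 → (0, -10)
  seg 2: down by d4 = 2 → (0, -12)
  seg 3: left by d9 = 10 → (-10, -12)
  seg 4: down by d6 = -19/120 → (-10, -1421/120)
  seg 5: up by d10 = 61/10 → (-10, -689/120)
  seg 6: up by d2 = 7/2 → (-10, -269/120)
  seg 7: right by d9 = 10 → (0, -269/120)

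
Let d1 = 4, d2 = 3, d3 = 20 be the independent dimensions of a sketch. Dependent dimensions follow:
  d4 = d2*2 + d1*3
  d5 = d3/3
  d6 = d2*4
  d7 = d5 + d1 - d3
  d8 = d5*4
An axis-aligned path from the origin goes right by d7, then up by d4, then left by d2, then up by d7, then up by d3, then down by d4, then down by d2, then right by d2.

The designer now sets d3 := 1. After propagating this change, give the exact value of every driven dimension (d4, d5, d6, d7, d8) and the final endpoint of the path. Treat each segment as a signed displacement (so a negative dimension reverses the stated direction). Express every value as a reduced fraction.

d4 = 18
d5 = 1/3
d6 = 12
d7 = 10/3
d8 = 4/3
endpoint = (10/3, 4/3)

Apply edit: d3 := 1
  d4 = d2*2 + d1*3 = 18
  d5 = d3/3 = 1/3
  d6 = d2*4 = 12
  d7 = d5 + d1 - d3 = 10/3
  d8 = d5*4 = 4/3
Walk from origin (0, 0):
  seg 1: right by d7 = 10/3 → (10/3, 0)
  seg 2: up by d4 = 18 → (10/3, 18)
  seg 3: left by d2 = 3 → (1/3, 18)
  seg 4: up by d7 = 10/3 → (1/3, 64/3)
  seg 5: up by d3 = 1 → (1/3, 67/3)
  seg 6: down by d4 = 18 → (1/3, 13/3)
  seg 7: down by d2 = 3 → (1/3, 4/3)
  seg 8: right by d2 = 3 → (10/3, 4/3)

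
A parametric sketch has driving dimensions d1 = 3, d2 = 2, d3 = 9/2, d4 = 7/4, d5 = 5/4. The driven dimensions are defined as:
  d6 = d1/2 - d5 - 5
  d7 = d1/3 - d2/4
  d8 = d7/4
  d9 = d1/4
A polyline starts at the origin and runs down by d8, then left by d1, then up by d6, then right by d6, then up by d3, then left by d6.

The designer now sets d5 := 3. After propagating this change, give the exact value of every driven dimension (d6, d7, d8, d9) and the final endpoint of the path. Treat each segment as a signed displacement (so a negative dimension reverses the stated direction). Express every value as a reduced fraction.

Apply edit: d5 := 3
  d6 = d1/2 - d5 - 5 = -13/2
  d7 = d1/3 - d2/4 = 1/2
  d8 = d7/4 = 1/8
  d9 = d1/4 = 3/4
Walk from origin (0, 0):
  seg 1: down by d8 = 1/8 → (0, -1/8)
  seg 2: left by d1 = 3 → (-3, -1/8)
  seg 3: up by d6 = -13/2 → (-3, -53/8)
  seg 4: right by d6 = -13/2 → (-19/2, -53/8)
  seg 5: up by d3 = 9/2 → (-19/2, -17/8)
  seg 6: left by d6 = -13/2 → (-3, -17/8)

d6 = -13/2
d7 = 1/2
d8 = 1/8
d9 = 3/4
endpoint = (-3, -17/8)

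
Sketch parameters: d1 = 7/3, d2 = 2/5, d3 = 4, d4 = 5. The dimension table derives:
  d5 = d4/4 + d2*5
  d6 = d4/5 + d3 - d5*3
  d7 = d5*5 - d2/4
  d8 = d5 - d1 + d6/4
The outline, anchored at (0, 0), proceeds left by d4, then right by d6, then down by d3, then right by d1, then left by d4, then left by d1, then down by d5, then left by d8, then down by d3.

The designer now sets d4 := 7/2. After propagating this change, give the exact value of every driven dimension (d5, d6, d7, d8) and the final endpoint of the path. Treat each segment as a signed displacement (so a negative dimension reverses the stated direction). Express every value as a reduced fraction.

d5 = 23/8
d6 = -157/40
d7 = 571/40
d8 = -211/480
endpoint = (-5033/480, -87/8)

Apply edit: d4 := 7/2
  d5 = d4/4 + d2*5 = 23/8
  d6 = d4/5 + d3 - d5*3 = -157/40
  d7 = d5*5 - d2/4 = 571/40
  d8 = d5 - d1 + d6/4 = -211/480
Walk from origin (0, 0):
  seg 1: left by d4 = 7/2 → (-7/2, 0)
  seg 2: right by d6 = -157/40 → (-297/40, 0)
  seg 3: down by d3 = 4 → (-297/40, -4)
  seg 4: right by d1 = 7/3 → (-611/120, -4)
  seg 5: left by d4 = 7/2 → (-1031/120, -4)
  seg 6: left by d1 = 7/3 → (-437/40, -4)
  seg 7: down by d5 = 23/8 → (-437/40, -55/8)
  seg 8: left by d8 = -211/480 → (-5033/480, -55/8)
  seg 9: down by d3 = 4 → (-5033/480, -87/8)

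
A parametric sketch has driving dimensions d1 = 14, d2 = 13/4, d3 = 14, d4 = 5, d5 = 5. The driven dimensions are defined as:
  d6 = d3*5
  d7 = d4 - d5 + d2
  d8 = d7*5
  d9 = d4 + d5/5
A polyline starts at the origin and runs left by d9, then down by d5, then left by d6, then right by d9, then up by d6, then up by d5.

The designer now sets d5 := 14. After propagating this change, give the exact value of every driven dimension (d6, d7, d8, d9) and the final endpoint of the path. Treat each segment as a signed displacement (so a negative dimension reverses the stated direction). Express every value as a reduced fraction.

Apply edit: d5 := 14
  d6 = d3*5 = 70
  d7 = d4 - d5 + d2 = -23/4
  d8 = d7*5 = -115/4
  d9 = d4 + d5/5 = 39/5
Walk from origin (0, 0):
  seg 1: left by d9 = 39/5 → (-39/5, 0)
  seg 2: down by d5 = 14 → (-39/5, -14)
  seg 3: left by d6 = 70 → (-389/5, -14)
  seg 4: right by d9 = 39/5 → (-70, -14)
  seg 5: up by d6 = 70 → (-70, 56)
  seg 6: up by d5 = 14 → (-70, 70)

d6 = 70
d7 = -23/4
d8 = -115/4
d9 = 39/5
endpoint = (-70, 70)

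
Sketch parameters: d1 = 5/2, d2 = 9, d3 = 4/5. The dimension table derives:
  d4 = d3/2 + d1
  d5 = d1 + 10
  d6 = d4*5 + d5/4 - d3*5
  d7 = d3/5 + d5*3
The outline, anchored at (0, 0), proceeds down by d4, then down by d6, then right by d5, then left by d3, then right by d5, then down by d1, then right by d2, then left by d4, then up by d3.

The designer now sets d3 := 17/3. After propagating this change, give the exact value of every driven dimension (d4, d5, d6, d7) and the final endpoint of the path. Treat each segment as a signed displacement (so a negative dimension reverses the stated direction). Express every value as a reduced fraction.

d4 = 16/3
d5 = 25/2
d6 = 35/24
d7 = 1159/30
endpoint = (23, -29/8)

Apply edit: d3 := 17/3
  d4 = d3/2 + d1 = 16/3
  d5 = d1 + 10 = 25/2
  d6 = d4*5 + d5/4 - d3*5 = 35/24
  d7 = d3/5 + d5*3 = 1159/30
Walk from origin (0, 0):
  seg 1: down by d4 = 16/3 → (0, -16/3)
  seg 2: down by d6 = 35/24 → (0, -163/24)
  seg 3: right by d5 = 25/2 → (25/2, -163/24)
  seg 4: left by d3 = 17/3 → (41/6, -163/24)
  seg 5: right by d5 = 25/2 → (58/3, -163/24)
  seg 6: down by d1 = 5/2 → (58/3, -223/24)
  seg 7: right by d2 = 9 → (85/3, -223/24)
  seg 8: left by d4 = 16/3 → (23, -223/24)
  seg 9: up by d3 = 17/3 → (23, -29/8)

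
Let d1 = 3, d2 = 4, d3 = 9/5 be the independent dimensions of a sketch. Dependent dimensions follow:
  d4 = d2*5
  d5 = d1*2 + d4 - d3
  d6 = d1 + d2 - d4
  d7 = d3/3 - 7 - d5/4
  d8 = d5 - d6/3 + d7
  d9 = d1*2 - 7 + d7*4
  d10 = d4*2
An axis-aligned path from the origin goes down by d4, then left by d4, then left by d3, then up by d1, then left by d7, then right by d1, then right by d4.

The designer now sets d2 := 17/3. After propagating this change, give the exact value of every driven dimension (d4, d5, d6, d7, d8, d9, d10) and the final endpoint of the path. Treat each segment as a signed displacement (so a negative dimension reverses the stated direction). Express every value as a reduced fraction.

d4 = 85/3
d5 = 488/15
d6 = -59/3
d7 = -218/15
d8 = 221/9
d9 = -887/15
d10 = 170/3
endpoint = (236/15, -76/3)

Apply edit: d2 := 17/3
  d4 = d2*5 = 85/3
  d5 = d1*2 + d4 - d3 = 488/15
  d6 = d1 + d2 - d4 = -59/3
  d7 = d3/3 - 7 - d5/4 = -218/15
  d8 = d5 - d6/3 + d7 = 221/9
  d9 = d1*2 - 7 + d7*4 = -887/15
  d10 = d4*2 = 170/3
Walk from origin (0, 0):
  seg 1: down by d4 = 85/3 → (0, -85/3)
  seg 2: left by d4 = 85/3 → (-85/3, -85/3)
  seg 3: left by d3 = 9/5 → (-452/15, -85/3)
  seg 4: up by d1 = 3 → (-452/15, -76/3)
  seg 5: left by d7 = -218/15 → (-78/5, -76/3)
  seg 6: right by d1 = 3 → (-63/5, -76/3)
  seg 7: right by d4 = 85/3 → (236/15, -76/3)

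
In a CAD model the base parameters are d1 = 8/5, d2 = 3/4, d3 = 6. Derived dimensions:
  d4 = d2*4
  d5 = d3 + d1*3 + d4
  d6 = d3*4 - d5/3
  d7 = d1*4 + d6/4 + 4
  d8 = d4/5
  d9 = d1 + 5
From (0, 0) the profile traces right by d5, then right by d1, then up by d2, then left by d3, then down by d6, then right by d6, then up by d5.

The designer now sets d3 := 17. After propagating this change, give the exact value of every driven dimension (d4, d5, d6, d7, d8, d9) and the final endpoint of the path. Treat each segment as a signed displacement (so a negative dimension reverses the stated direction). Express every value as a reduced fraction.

Apply edit: d3 := 17
  d4 = d2*4 = 3
  d5 = d3 + d1*3 + d4 = 124/5
  d6 = d3*4 - d5/3 = 896/15
  d7 = d1*4 + d6/4 + 4 = 76/3
  d8 = d4/5 = 3/5
  d9 = d1 + 5 = 33/5
Walk from origin (0, 0):
  seg 1: right by d5 = 124/5 → (124/5, 0)
  seg 2: right by d1 = 8/5 → (132/5, 0)
  seg 3: up by d2 = 3/4 → (132/5, 3/4)
  seg 4: left by d3 = 17 → (47/5, 3/4)
  seg 5: down by d6 = 896/15 → (47/5, -3539/60)
  seg 6: right by d6 = 896/15 → (1037/15, -3539/60)
  seg 7: up by d5 = 124/5 → (1037/15, -2051/60)

d4 = 3
d5 = 124/5
d6 = 896/15
d7 = 76/3
d8 = 3/5
d9 = 33/5
endpoint = (1037/15, -2051/60)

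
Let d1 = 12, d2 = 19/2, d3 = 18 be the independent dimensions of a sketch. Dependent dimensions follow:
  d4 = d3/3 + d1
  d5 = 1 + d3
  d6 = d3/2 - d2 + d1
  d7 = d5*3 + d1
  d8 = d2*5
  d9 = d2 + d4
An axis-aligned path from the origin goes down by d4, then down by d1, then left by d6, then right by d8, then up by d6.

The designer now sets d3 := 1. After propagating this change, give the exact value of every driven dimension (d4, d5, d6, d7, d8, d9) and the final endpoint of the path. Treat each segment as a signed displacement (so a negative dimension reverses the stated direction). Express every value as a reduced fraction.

d4 = 37/3
d5 = 2
d6 = 3
d7 = 18
d8 = 95/2
d9 = 131/6
endpoint = (89/2, -64/3)

Apply edit: d3 := 1
  d4 = d3/3 + d1 = 37/3
  d5 = 1 + d3 = 2
  d6 = d3/2 - d2 + d1 = 3
  d7 = d5*3 + d1 = 18
  d8 = d2*5 = 95/2
  d9 = d2 + d4 = 131/6
Walk from origin (0, 0):
  seg 1: down by d4 = 37/3 → (0, -37/3)
  seg 2: down by d1 = 12 → (0, -73/3)
  seg 3: left by d6 = 3 → (-3, -73/3)
  seg 4: right by d8 = 95/2 → (89/2, -73/3)
  seg 5: up by d6 = 3 → (89/2, -64/3)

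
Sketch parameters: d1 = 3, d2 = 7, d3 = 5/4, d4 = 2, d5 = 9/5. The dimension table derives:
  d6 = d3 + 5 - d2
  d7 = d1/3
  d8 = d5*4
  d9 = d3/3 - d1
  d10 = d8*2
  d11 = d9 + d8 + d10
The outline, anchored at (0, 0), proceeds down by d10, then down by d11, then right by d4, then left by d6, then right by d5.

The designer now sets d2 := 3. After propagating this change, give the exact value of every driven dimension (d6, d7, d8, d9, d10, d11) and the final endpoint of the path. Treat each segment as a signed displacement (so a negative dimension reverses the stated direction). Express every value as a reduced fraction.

d6 = 13/4
d7 = 1
d8 = 36/5
d9 = -31/12
d10 = 72/5
d11 = 1141/60
endpoint = (11/20, -401/12)

Apply edit: d2 := 3
  d6 = d3 + 5 - d2 = 13/4
  d7 = d1/3 = 1
  d8 = d5*4 = 36/5
  d9 = d3/3 - d1 = -31/12
  d10 = d8*2 = 72/5
  d11 = d9 + d8 + d10 = 1141/60
Walk from origin (0, 0):
  seg 1: down by d10 = 72/5 → (0, -72/5)
  seg 2: down by d11 = 1141/60 → (0, -401/12)
  seg 3: right by d4 = 2 → (2, -401/12)
  seg 4: left by d6 = 13/4 → (-5/4, -401/12)
  seg 5: right by d5 = 9/5 → (11/20, -401/12)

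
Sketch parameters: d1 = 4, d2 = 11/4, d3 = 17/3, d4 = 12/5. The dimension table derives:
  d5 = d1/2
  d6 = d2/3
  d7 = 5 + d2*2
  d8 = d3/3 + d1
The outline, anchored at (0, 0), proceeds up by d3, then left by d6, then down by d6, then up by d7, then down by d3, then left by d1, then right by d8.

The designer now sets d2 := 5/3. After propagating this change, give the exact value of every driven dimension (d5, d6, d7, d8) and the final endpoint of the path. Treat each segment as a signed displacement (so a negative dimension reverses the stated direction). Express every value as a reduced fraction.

Apply edit: d2 := 5/3
  d5 = d1/2 = 2
  d6 = d2/3 = 5/9
  d7 = 5 + d2*2 = 25/3
  d8 = d3/3 + d1 = 53/9
Walk from origin (0, 0):
  seg 1: up by d3 = 17/3 → (0, 17/3)
  seg 2: left by d6 = 5/9 → (-5/9, 17/3)
  seg 3: down by d6 = 5/9 → (-5/9, 46/9)
  seg 4: up by d7 = 25/3 → (-5/9, 121/9)
  seg 5: down by d3 = 17/3 → (-5/9, 70/9)
  seg 6: left by d1 = 4 → (-41/9, 70/9)
  seg 7: right by d8 = 53/9 → (4/3, 70/9)

d5 = 2
d6 = 5/9
d7 = 25/3
d8 = 53/9
endpoint = (4/3, 70/9)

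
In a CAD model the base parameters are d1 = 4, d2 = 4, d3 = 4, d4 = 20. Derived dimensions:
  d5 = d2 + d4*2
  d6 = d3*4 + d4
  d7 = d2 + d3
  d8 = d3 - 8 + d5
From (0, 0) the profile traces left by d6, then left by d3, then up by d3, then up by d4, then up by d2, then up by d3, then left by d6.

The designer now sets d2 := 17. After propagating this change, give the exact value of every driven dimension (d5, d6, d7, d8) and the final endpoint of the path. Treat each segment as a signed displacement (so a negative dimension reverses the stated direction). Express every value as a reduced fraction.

Apply edit: d2 := 17
  d5 = d2 + d4*2 = 57
  d6 = d3*4 + d4 = 36
  d7 = d2 + d3 = 21
  d8 = d3 - 8 + d5 = 53
Walk from origin (0, 0):
  seg 1: left by d6 = 36 → (-36, 0)
  seg 2: left by d3 = 4 → (-40, 0)
  seg 3: up by d3 = 4 → (-40, 4)
  seg 4: up by d4 = 20 → (-40, 24)
  seg 5: up by d2 = 17 → (-40, 41)
  seg 6: up by d3 = 4 → (-40, 45)
  seg 7: left by d6 = 36 → (-76, 45)

d5 = 57
d6 = 36
d7 = 21
d8 = 53
endpoint = (-76, 45)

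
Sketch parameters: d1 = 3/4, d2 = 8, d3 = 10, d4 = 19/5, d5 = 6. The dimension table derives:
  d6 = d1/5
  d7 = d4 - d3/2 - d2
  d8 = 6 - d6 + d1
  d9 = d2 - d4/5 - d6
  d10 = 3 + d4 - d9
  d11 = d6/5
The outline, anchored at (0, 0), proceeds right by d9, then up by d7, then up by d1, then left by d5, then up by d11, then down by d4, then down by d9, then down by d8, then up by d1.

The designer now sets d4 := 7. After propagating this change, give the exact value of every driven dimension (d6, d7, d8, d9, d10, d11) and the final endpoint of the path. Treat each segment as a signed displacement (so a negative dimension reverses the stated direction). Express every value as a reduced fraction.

Apply edit: d4 := 7
  d6 = d1/5 = 3/20
  d7 = d4 - d3/2 - d2 = -6
  d8 = 6 - d6 + d1 = 33/5
  d9 = d2 - d4/5 - d6 = 129/20
  d10 = 3 + d4 - d9 = 71/20
  d11 = d6/5 = 3/100
Walk from origin (0, 0):
  seg 1: right by d9 = 129/20 → (129/20, 0)
  seg 2: up by d7 = -6 → (129/20, -6)
  seg 3: up by d1 = 3/4 → (129/20, -21/4)
  seg 4: left by d5 = 6 → (9/20, -21/4)
  seg 5: up by d11 = 3/100 → (9/20, -261/50)
  seg 6: down by d4 = 7 → (9/20, -611/50)
  seg 7: down by d9 = 129/20 → (9/20, -1867/100)
  seg 8: down by d8 = 33/5 → (9/20, -2527/100)
  seg 9: up by d1 = 3/4 → (9/20, -613/25)

d6 = 3/20
d7 = -6
d8 = 33/5
d9 = 129/20
d10 = 71/20
d11 = 3/100
endpoint = (9/20, -613/25)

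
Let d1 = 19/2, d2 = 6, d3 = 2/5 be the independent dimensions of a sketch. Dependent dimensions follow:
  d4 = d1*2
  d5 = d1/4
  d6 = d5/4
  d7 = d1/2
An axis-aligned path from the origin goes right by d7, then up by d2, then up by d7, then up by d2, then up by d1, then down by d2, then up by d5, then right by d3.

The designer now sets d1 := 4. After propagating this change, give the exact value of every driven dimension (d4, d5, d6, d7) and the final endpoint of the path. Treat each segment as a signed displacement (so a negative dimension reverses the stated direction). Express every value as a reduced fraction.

Apply edit: d1 := 4
  d4 = d1*2 = 8
  d5 = d1/4 = 1
  d6 = d5/4 = 1/4
  d7 = d1/2 = 2
Walk from origin (0, 0):
  seg 1: right by d7 = 2 → (2, 0)
  seg 2: up by d2 = 6 → (2, 6)
  seg 3: up by d7 = 2 → (2, 8)
  seg 4: up by d2 = 6 → (2, 14)
  seg 5: up by d1 = 4 → (2, 18)
  seg 6: down by d2 = 6 → (2, 12)
  seg 7: up by d5 = 1 → (2, 13)
  seg 8: right by d3 = 2/5 → (12/5, 13)

d4 = 8
d5 = 1
d6 = 1/4
d7 = 2
endpoint = (12/5, 13)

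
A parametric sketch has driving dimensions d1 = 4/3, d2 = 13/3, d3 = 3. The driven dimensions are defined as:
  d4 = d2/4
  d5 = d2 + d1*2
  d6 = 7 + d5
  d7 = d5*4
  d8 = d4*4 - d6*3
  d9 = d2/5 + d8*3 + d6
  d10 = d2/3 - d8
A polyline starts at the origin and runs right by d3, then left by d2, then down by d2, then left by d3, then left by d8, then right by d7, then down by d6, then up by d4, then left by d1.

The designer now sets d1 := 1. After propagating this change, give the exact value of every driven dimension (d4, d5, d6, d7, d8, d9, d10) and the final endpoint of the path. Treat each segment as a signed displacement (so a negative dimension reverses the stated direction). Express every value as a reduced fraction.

Apply edit: d1 := 1
  d4 = d2/4 = 13/12
  d5 = d2 + d1*2 = 19/3
  d6 = 7 + d5 = 40/3
  d7 = d5*4 = 76/3
  d8 = d4*4 - d6*3 = -107/3
  d9 = d2/5 + d8*3 + d6 = -464/5
  d10 = d2/3 - d8 = 334/9
Walk from origin (0, 0):
  seg 1: right by d3 = 3 → (3, 0)
  seg 2: left by d2 = 13/3 → (-4/3, 0)
  seg 3: down by d2 = 13/3 → (-4/3, -13/3)
  seg 4: left by d3 = 3 → (-13/3, -13/3)
  seg 5: left by d8 = -107/3 → (94/3, -13/3)
  seg 6: right by d7 = 76/3 → (170/3, -13/3)
  seg 7: down by d6 = 40/3 → (170/3, -53/3)
  seg 8: up by d4 = 13/12 → (170/3, -199/12)
  seg 9: left by d1 = 1 → (167/3, -199/12)

d4 = 13/12
d5 = 19/3
d6 = 40/3
d7 = 76/3
d8 = -107/3
d9 = -464/5
d10 = 334/9
endpoint = (167/3, -199/12)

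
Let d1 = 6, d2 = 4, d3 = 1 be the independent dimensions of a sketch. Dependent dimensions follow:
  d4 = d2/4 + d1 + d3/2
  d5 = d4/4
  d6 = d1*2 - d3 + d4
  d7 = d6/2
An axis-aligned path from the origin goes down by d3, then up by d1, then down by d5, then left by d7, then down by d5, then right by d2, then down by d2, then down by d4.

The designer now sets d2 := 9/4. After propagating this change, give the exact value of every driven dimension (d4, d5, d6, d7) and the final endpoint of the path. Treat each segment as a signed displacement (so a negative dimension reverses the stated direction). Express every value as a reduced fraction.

Apply edit: d2 := 9/4
  d4 = d2/4 + d1 + d3/2 = 113/16
  d5 = d4/4 = 113/64
  d6 = d1*2 - d3 + d4 = 289/16
  d7 = d6/2 = 289/32
Walk from origin (0, 0):
  seg 1: down by d3 = 1 → (0, -1)
  seg 2: up by d1 = 6 → (0, 5)
  seg 3: down by d5 = 113/64 → (0, 207/64)
  seg 4: left by d7 = 289/32 → (-289/32, 207/64)
  seg 5: down by d5 = 113/64 → (-289/32, 47/32)
  seg 6: right by d2 = 9/4 → (-217/32, 47/32)
  seg 7: down by d2 = 9/4 → (-217/32, -25/32)
  seg 8: down by d4 = 113/16 → (-217/32, -251/32)

d4 = 113/16
d5 = 113/64
d6 = 289/16
d7 = 289/32
endpoint = (-217/32, -251/32)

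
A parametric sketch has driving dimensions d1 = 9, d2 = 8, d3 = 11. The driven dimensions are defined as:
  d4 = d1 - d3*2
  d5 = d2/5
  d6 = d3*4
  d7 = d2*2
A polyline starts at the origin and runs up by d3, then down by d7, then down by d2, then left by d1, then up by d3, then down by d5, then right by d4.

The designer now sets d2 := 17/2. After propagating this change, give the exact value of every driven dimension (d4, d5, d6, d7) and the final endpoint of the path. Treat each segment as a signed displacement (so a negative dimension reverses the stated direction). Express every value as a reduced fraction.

d4 = -13
d5 = 17/10
d6 = 44
d7 = 17
endpoint = (-22, -26/5)

Apply edit: d2 := 17/2
  d4 = d1 - d3*2 = -13
  d5 = d2/5 = 17/10
  d6 = d3*4 = 44
  d7 = d2*2 = 17
Walk from origin (0, 0):
  seg 1: up by d3 = 11 → (0, 11)
  seg 2: down by d7 = 17 → (0, -6)
  seg 3: down by d2 = 17/2 → (0, -29/2)
  seg 4: left by d1 = 9 → (-9, -29/2)
  seg 5: up by d3 = 11 → (-9, -7/2)
  seg 6: down by d5 = 17/10 → (-9, -26/5)
  seg 7: right by d4 = -13 → (-22, -26/5)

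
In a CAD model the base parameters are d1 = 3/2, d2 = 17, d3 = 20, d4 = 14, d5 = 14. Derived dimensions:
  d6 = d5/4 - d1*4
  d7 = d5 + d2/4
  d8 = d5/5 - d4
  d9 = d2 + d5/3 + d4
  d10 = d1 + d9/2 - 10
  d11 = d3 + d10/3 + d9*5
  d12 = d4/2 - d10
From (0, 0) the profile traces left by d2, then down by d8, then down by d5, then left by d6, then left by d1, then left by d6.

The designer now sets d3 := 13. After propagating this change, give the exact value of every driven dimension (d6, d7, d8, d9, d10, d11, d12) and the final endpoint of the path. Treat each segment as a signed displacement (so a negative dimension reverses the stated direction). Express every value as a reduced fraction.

Apply edit: d3 := 13
  d6 = d5/4 - d1*4 = -5/2
  d7 = d5 + d2/4 = 73/4
  d8 = d5/5 - d4 = -56/5
  d9 = d2 + d5/3 + d4 = 107/3
  d10 = d1 + d9/2 - 10 = 28/3
  d11 = d3 + d10/3 + d9*5 = 1750/9
  d12 = d4/2 - d10 = -7/3
Walk from origin (0, 0):
  seg 1: left by d2 = 17 → (-17, 0)
  seg 2: down by d8 = -56/5 → (-17, 56/5)
  seg 3: down by d5 = 14 → (-17, -14/5)
  seg 4: left by d6 = -5/2 → (-29/2, -14/5)
  seg 5: left by d1 = 3/2 → (-16, -14/5)
  seg 6: left by d6 = -5/2 → (-27/2, -14/5)

d6 = -5/2
d7 = 73/4
d8 = -56/5
d9 = 107/3
d10 = 28/3
d11 = 1750/9
d12 = -7/3
endpoint = (-27/2, -14/5)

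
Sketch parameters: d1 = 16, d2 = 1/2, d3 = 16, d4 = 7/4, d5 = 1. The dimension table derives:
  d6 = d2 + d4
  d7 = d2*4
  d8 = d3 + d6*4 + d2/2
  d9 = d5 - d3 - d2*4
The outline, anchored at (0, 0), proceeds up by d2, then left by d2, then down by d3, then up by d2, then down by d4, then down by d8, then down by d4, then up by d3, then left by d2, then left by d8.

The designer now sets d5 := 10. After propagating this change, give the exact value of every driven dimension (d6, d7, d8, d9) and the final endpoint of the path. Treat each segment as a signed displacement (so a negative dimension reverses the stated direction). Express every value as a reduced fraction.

Apply edit: d5 := 10
  d6 = d2 + d4 = 9/4
  d7 = d2*4 = 2
  d8 = d3 + d6*4 + d2/2 = 101/4
  d9 = d5 - d3 - d2*4 = -8
Walk from origin (0, 0):
  seg 1: up by d2 = 1/2 → (0, 1/2)
  seg 2: left by d2 = 1/2 → (-1/2, 1/2)
  seg 3: down by d3 = 16 → (-1/2, -31/2)
  seg 4: up by d2 = 1/2 → (-1/2, -15)
  seg 5: down by d4 = 7/4 → (-1/2, -67/4)
  seg 6: down by d8 = 101/4 → (-1/2, -42)
  seg 7: down by d4 = 7/4 → (-1/2, -175/4)
  seg 8: up by d3 = 16 → (-1/2, -111/4)
  seg 9: left by d2 = 1/2 → (-1, -111/4)
  seg 10: left by d8 = 101/4 → (-105/4, -111/4)

d6 = 9/4
d7 = 2
d8 = 101/4
d9 = -8
endpoint = (-105/4, -111/4)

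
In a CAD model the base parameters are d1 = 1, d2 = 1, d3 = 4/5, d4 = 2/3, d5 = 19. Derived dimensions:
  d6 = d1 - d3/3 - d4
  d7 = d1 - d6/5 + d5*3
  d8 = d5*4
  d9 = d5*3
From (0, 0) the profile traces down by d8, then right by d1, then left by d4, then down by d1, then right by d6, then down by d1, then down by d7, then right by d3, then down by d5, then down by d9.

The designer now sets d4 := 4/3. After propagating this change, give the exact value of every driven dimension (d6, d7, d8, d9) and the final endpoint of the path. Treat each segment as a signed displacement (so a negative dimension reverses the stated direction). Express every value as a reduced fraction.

Apply edit: d4 := 4/3
  d6 = d1 - d3/3 - d4 = -3/5
  d7 = d1 - d6/5 + d5*3 = 1453/25
  d8 = d5*4 = 76
  d9 = d5*3 = 57
Walk from origin (0, 0):
  seg 1: down by d8 = 76 → (0, -76)
  seg 2: right by d1 = 1 → (1, -76)
  seg 3: left by d4 = 4/3 → (-1/3, -76)
  seg 4: down by d1 = 1 → (-1/3, -77)
  seg 5: right by d6 = -3/5 → (-14/15, -77)
  seg 6: down by d1 = 1 → (-14/15, -78)
  seg 7: down by d7 = 1453/25 → (-14/15, -3403/25)
  seg 8: right by d3 = 4/5 → (-2/15, -3403/25)
  seg 9: down by d5 = 19 → (-2/15, -3878/25)
  seg 10: down by d9 = 57 → (-2/15, -5303/25)

d6 = -3/5
d7 = 1453/25
d8 = 76
d9 = 57
endpoint = (-2/15, -5303/25)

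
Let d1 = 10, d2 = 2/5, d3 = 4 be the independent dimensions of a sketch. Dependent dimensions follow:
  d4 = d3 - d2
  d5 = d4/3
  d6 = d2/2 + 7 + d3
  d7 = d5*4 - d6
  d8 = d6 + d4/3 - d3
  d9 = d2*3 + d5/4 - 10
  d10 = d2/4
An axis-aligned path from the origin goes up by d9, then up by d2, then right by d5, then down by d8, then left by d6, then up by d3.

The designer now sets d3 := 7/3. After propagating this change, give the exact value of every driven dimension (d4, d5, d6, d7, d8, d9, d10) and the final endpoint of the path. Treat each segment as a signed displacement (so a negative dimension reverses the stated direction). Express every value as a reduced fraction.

Apply edit: d3 := 7/3
  d4 = d3 - d2 = 29/15
  d5 = d4/3 = 29/45
  d6 = d2/2 + 7 + d3 = 143/15
  d7 = d5*4 - d6 = -313/45
  d8 = d6 + d4/3 - d3 = 353/45
  d9 = d2*3 + d5/4 - 10 = -311/36
  d10 = d2/4 = 1/10
Walk from origin (0, 0):
  seg 1: up by d9 = -311/36 → (0, -311/36)
  seg 2: up by d2 = 2/5 → (0, -1483/180)
  seg 3: right by d5 = 29/45 → (29/45, -1483/180)
  seg 4: down by d8 = 353/45 → (29/45, -193/12)
  seg 5: left by d6 = 143/15 → (-80/9, -193/12)
  seg 6: up by d3 = 7/3 → (-80/9, -55/4)

d4 = 29/15
d5 = 29/45
d6 = 143/15
d7 = -313/45
d8 = 353/45
d9 = -311/36
d10 = 1/10
endpoint = (-80/9, -55/4)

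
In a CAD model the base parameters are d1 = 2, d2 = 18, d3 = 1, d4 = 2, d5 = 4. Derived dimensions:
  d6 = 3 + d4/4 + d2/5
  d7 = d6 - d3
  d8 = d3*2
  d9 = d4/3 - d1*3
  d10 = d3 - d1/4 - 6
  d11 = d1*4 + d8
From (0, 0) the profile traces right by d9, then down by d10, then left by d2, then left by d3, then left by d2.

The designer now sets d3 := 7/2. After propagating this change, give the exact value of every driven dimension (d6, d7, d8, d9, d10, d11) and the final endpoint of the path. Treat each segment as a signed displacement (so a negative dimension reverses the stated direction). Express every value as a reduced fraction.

Apply edit: d3 := 7/2
  d6 = 3 + d4/4 + d2/5 = 71/10
  d7 = d6 - d3 = 18/5
  d8 = d3*2 = 7
  d9 = d4/3 - d1*3 = -16/3
  d10 = d3 - d1/4 - 6 = -3
  d11 = d1*4 + d8 = 15
Walk from origin (0, 0):
  seg 1: right by d9 = -16/3 → (-16/3, 0)
  seg 2: down by d10 = -3 → (-16/3, 3)
  seg 3: left by d2 = 18 → (-70/3, 3)
  seg 4: left by d3 = 7/2 → (-161/6, 3)
  seg 5: left by d2 = 18 → (-269/6, 3)

d6 = 71/10
d7 = 18/5
d8 = 7
d9 = -16/3
d10 = -3
d11 = 15
endpoint = (-269/6, 3)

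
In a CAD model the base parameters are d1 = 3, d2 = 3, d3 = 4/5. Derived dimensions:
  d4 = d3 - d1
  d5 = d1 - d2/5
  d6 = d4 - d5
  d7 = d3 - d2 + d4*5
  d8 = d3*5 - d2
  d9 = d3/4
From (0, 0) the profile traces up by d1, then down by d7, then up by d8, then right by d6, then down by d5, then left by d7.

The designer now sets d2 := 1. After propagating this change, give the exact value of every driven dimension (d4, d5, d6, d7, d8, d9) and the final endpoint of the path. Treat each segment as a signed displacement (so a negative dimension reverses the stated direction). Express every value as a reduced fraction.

d4 = -11/5
d5 = 14/5
d6 = -5
d7 = -56/5
d8 = 3
d9 = 1/5
endpoint = (31/5, 72/5)

Apply edit: d2 := 1
  d4 = d3 - d1 = -11/5
  d5 = d1 - d2/5 = 14/5
  d6 = d4 - d5 = -5
  d7 = d3 - d2 + d4*5 = -56/5
  d8 = d3*5 - d2 = 3
  d9 = d3/4 = 1/5
Walk from origin (0, 0):
  seg 1: up by d1 = 3 → (0, 3)
  seg 2: down by d7 = -56/5 → (0, 71/5)
  seg 3: up by d8 = 3 → (0, 86/5)
  seg 4: right by d6 = -5 → (-5, 86/5)
  seg 5: down by d5 = 14/5 → (-5, 72/5)
  seg 6: left by d7 = -56/5 → (31/5, 72/5)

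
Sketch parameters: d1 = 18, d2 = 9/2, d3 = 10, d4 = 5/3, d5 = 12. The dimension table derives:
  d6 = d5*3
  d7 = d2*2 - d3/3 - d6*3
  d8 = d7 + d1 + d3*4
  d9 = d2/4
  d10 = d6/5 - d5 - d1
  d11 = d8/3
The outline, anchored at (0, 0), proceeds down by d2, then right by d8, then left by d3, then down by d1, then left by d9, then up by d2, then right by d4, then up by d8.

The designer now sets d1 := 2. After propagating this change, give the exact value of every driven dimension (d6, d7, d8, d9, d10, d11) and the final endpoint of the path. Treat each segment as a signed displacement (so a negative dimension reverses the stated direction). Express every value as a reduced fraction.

Apply edit: d1 := 2
  d6 = d5*3 = 36
  d7 = d2*2 - d3/3 - d6*3 = -307/3
  d8 = d7 + d1 + d3*4 = -181/3
  d9 = d2/4 = 9/8
  d10 = d6/5 - d5 - d1 = -34/5
  d11 = d8/3 = -181/9
Walk from origin (0, 0):
  seg 1: down by d2 = 9/2 → (0, -9/2)
  seg 2: right by d8 = -181/3 → (-181/3, -9/2)
  seg 3: left by d3 = 10 → (-211/3, -9/2)
  seg 4: down by d1 = 2 → (-211/3, -13/2)
  seg 5: left by d9 = 9/8 → (-1715/24, -13/2)
  seg 6: up by d2 = 9/2 → (-1715/24, -2)
  seg 7: right by d4 = 5/3 → (-1675/24, -2)
  seg 8: up by d8 = -181/3 → (-1675/24, -187/3)

d6 = 36
d7 = -307/3
d8 = -181/3
d9 = 9/8
d10 = -34/5
d11 = -181/9
endpoint = (-1675/24, -187/3)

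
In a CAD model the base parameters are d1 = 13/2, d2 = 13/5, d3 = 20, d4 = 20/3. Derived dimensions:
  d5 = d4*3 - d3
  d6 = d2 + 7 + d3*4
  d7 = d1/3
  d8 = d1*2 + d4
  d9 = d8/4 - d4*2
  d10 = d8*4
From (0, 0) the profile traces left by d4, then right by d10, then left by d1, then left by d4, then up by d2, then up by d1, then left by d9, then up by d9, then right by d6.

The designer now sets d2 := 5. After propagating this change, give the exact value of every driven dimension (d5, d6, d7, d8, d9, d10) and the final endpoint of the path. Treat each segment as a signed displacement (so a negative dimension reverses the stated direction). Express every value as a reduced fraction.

d5 = 0
d6 = 92
d7 = 13/6
d8 = 59/3
d9 = -101/12
d10 = 236/3
endpoint = (637/4, 37/12)

Apply edit: d2 := 5
  d5 = d4*3 - d3 = 0
  d6 = d2 + 7 + d3*4 = 92
  d7 = d1/3 = 13/6
  d8 = d1*2 + d4 = 59/3
  d9 = d8/4 - d4*2 = -101/12
  d10 = d8*4 = 236/3
Walk from origin (0, 0):
  seg 1: left by d4 = 20/3 → (-20/3, 0)
  seg 2: right by d10 = 236/3 → (72, 0)
  seg 3: left by d1 = 13/2 → (131/2, 0)
  seg 4: left by d4 = 20/3 → (353/6, 0)
  seg 5: up by d2 = 5 → (353/6, 5)
  seg 6: up by d1 = 13/2 → (353/6, 23/2)
  seg 7: left by d9 = -101/12 → (269/4, 23/2)
  seg 8: up by d9 = -101/12 → (269/4, 37/12)
  seg 9: right by d6 = 92 → (637/4, 37/12)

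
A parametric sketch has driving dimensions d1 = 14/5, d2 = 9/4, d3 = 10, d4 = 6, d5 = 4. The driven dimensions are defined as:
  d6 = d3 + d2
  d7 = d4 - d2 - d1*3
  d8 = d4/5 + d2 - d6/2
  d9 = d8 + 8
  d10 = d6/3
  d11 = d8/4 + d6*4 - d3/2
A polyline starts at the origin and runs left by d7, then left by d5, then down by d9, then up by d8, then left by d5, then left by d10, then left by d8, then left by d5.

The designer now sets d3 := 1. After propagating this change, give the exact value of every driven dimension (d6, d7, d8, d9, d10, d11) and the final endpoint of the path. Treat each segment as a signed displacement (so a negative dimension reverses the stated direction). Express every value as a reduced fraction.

d6 = 13/4
d7 = -93/20
d8 = 73/40
d9 = 393/40
d10 = 13/12
d11 = 2073/160
endpoint = (-1231/120, -8)

Apply edit: d3 := 1
  d6 = d3 + d2 = 13/4
  d7 = d4 - d2 - d1*3 = -93/20
  d8 = d4/5 + d2 - d6/2 = 73/40
  d9 = d8 + 8 = 393/40
  d10 = d6/3 = 13/12
  d11 = d8/4 + d6*4 - d3/2 = 2073/160
Walk from origin (0, 0):
  seg 1: left by d7 = -93/20 → (93/20, 0)
  seg 2: left by d5 = 4 → (13/20, 0)
  seg 3: down by d9 = 393/40 → (13/20, -393/40)
  seg 4: up by d8 = 73/40 → (13/20, -8)
  seg 5: left by d5 = 4 → (-67/20, -8)
  seg 6: left by d10 = 13/12 → (-133/30, -8)
  seg 7: left by d8 = 73/40 → (-751/120, -8)
  seg 8: left by d5 = 4 → (-1231/120, -8)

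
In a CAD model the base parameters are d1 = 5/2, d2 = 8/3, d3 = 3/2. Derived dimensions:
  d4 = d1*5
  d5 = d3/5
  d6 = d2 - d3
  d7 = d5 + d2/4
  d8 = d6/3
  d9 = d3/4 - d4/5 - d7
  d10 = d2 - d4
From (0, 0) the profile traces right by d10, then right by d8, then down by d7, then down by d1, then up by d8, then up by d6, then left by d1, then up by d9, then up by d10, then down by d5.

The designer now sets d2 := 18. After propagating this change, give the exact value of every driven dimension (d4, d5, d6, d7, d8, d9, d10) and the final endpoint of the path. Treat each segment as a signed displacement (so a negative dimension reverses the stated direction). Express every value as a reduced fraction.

Apply edit: d2 := 18
  d4 = d1*5 = 25/2
  d5 = d3/5 = 3/10
  d6 = d2 - d3 = 33/2
  d7 = d5 + d2/4 = 24/5
  d8 = d6/3 = 11/2
  d9 = d3/4 - d4/5 - d7 = -277/40
  d10 = d2 - d4 = 11/2
Walk from origin (0, 0):
  seg 1: right by d10 = 11/2 → (11/2, 0)
  seg 2: right by d8 = 11/2 → (11, 0)
  seg 3: down by d7 = 24/5 → (11, -24/5)
  seg 4: down by d1 = 5/2 → (11, -73/10)
  seg 5: up by d8 = 11/2 → (11, -9/5)
  seg 6: up by d6 = 33/2 → (11, 147/10)
  seg 7: left by d1 = 5/2 → (17/2, 147/10)
  seg 8: up by d9 = -277/40 → (17/2, 311/40)
  seg 9: up by d10 = 11/2 → (17/2, 531/40)
  seg 10: down by d5 = 3/10 → (17/2, 519/40)

d4 = 25/2
d5 = 3/10
d6 = 33/2
d7 = 24/5
d8 = 11/2
d9 = -277/40
d10 = 11/2
endpoint = (17/2, 519/40)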